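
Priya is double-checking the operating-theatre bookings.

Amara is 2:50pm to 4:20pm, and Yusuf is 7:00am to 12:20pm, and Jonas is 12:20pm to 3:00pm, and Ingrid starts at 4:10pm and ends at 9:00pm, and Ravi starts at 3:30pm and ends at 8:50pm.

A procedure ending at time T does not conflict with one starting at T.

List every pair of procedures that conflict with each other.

Amara & Ingrid, Amara & Jonas, Amara & Ravi, Ingrid & Ravi

Check each pair: they overlap iff neither finishes before the other starts.
Sorted by start: Yusuf, Jonas, Amara, Ravi, Ingrid.
Jonas starts exactly when Yusuf ends (back-to-back, no overlap), so nothing later overlaps Yusuf either.
Amara starts before Jonas ends → Jonas and Amara overlap.
Ravi starts after Jonas ends, so nothing later overlaps Jonas either.
Ravi starts before Amara ends → Amara and Ravi overlap.
Ingrid starts before Amara ends → Amara and Ingrid overlap.
Ingrid starts before Ravi ends → Ravi and Ingrid overlap.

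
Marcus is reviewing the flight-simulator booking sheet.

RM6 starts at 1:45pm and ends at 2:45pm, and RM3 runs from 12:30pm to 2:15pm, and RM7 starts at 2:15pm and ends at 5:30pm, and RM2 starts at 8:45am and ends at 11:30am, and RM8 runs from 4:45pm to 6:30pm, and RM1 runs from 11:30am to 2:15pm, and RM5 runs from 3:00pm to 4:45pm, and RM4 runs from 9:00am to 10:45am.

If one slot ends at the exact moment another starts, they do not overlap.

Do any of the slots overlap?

Yes

Check each pair: they overlap iff neither finishes before the other starts.
Sorted by start: RM2, RM4, RM1, RM3, RM6, RM7, RM5, RM8.
RM4 starts before RM2 ends → RM2 and RM4 overlap.
That's a conflict, so the schedule is not conflict-free.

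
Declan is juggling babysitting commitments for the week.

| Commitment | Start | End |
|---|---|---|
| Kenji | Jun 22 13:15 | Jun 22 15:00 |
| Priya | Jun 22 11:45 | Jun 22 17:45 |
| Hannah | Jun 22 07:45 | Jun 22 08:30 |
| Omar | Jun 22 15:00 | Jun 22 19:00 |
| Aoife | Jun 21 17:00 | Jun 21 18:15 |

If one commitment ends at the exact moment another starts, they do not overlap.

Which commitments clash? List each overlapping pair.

Kenji & Priya, Omar & Priya

Sorted by start: Aoife, Hannah, Priya, Kenji, Omar.
Hannah starts after Aoife ends; Aoife is clear from here.
Priya starts after Hannah ends; Hannah is clear from here.
Kenji starts before Priya ends → Priya and Kenji overlap.
Omar starts before Priya ends → Priya and Omar overlap.
Omar starts exactly when Kenji ends (back-to-back, no overlap).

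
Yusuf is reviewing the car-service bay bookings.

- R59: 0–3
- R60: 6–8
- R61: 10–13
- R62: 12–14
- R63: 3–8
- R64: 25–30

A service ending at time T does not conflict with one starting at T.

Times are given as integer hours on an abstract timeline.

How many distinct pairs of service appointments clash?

Sorted by start: R59, R63, R60, R61, R62, R64.
R63 starts exactly when R59 ends (back-to-back, no overlap), so nothing later overlaps R59 either.
R60 starts before R63 ends → R63 and R60 overlap.
R61 starts after R63 ends, so nothing later overlaps R63 either.
R61 starts after R60 ends, so nothing later overlaps R60 either.
R62 starts before R61 ends → R61 and R62 overlap.
R64 starts after R61 ends.
R64 starts after R62 ends.
Overlapping pairs: R60 & R63, R61 & R62 — 2 in total.

2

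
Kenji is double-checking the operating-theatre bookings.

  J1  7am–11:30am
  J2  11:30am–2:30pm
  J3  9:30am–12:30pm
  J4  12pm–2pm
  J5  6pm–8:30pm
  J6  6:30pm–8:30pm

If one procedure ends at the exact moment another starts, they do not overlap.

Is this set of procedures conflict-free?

Sorted by start: J1, J3, J2, J4, J5, J6.
J3 starts before J1 ends → J1 and J3 overlap.
That's a conflict, so the schedule is not conflict-free.

No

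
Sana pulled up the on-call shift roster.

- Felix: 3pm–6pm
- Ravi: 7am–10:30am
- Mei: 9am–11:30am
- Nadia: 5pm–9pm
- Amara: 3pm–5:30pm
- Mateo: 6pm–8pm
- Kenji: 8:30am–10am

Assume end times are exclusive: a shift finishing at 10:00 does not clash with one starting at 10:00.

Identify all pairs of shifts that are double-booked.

Two intervals overlap when each starts before the other ends.
Sorted by start: Ravi, Kenji, Mei, Felix, Amara, Nadia, Mateo.
Kenji starts before Ravi ends → Ravi and Kenji overlap.
Mei starts before Ravi ends → Ravi and Mei overlap.
Felix starts after Ravi ends; Ravi is clear from here.
Mei starts before Kenji ends → Kenji and Mei overlap.
Felix starts after Kenji ends; Kenji is clear from here.
Felix starts after Mei ends; Mei is clear from here.
Amara starts before Felix ends → Felix and Amara overlap.
Nadia starts before Felix ends → Felix and Nadia overlap.
Mateo starts exactly when Felix ends (back-to-back, no overlap).
Nadia starts before Amara ends → Amara and Nadia overlap.
Mateo starts after Amara ends.
Mateo starts before Nadia ends → Nadia and Mateo overlap.

Amara & Felix, Amara & Nadia, Felix & Nadia, Kenji & Mei, Kenji & Ravi, Mateo & Nadia, Mei & Ravi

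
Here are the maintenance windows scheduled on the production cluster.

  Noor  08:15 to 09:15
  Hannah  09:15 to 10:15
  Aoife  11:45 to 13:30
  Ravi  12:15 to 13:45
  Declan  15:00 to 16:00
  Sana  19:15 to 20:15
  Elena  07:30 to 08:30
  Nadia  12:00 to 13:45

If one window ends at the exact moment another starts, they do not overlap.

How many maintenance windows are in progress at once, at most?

Sort all start/end points and keep a running count:
07:30 start Elena → 1
08:15 start Noor → 2
08:30 end Elena → 1
09:15 end Noor → 0
09:15 start Hannah → 1
10:15 end Hannah → 0
11:45 start Aoife → 1
12:00 start Nadia → 2
12:15 start Ravi → 3
13:30 end Aoife → 2
13:45 end Nadia → 1
13:45 end Ravi → 0
15:00 start Declan → 1
16:00 end Declan → 0
19:15 start Sana → 1
20:15 end Sana → 0
Peak is 3, at 12:15 (Aoife, Nadia, Ravi).

3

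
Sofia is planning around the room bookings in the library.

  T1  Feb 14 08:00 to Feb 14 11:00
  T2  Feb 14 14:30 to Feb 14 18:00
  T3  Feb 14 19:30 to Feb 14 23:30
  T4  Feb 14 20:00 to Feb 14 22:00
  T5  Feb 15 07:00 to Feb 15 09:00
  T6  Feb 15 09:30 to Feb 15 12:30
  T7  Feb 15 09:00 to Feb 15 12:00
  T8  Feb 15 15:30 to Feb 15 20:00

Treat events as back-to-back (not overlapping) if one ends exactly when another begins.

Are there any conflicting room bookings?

Sorted by start: T1, T2, T3, T4, T5, T7, T6, T8.
T2 starts after T1 ends; T1 is clear from here.
T3 starts after T2 ends; T2 is clear from here.
T4 starts before T3 ends → T3 and T4 overlap.
That's a conflict, so the schedule is not conflict-free.

Yes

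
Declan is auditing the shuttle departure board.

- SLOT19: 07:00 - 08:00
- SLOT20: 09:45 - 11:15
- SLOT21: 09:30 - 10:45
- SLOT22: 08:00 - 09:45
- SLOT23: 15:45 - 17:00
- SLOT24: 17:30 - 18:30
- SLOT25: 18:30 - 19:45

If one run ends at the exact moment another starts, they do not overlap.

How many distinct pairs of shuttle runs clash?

Sorted by start: SLOT19, SLOT22, SLOT21, SLOT20, SLOT23, SLOT24, SLOT25.
SLOT22 starts exactly when SLOT19 ends (back-to-back, no overlap); SLOT19 is clear from here.
SLOT21 starts before SLOT22 ends → SLOT22 and SLOT21 overlap.
SLOT20 starts exactly when SLOT22 ends (back-to-back, no overlap); SLOT22 is clear from here.
SLOT20 starts before SLOT21 ends → SLOT21 and SLOT20 overlap.
SLOT23 starts after SLOT21 ends; SLOT21 is clear from here.
SLOT23 starts after SLOT20 ends; SLOT20 is clear from here.
SLOT24 starts after SLOT23 ends; SLOT23 is clear from here.
SLOT25 starts exactly when SLOT24 ends (back-to-back, no overlap).
Overlapping pairs: SLOT20 & SLOT21, SLOT21 & SLOT22 — 2 in total.

2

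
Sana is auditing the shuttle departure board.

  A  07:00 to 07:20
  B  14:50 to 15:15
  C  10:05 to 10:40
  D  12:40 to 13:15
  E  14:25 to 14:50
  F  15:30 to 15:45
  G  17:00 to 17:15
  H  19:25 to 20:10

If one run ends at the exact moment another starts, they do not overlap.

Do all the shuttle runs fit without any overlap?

Two intervals overlap when each starts before the other ends.
Sorted by start: A, C, D, E, B, F, G, H.
C starts after A ends, so A has no further overlaps.
D starts after C ends, so C has no further overlaps.
E starts after D ends, so D has no further overlaps.
B starts exactly when E ends (back-to-back, no overlap), so E has no further overlaps.
F starts after B ends, so B has no further overlaps.
G starts after F ends, so F has no further overlaps.
H starts after G ends.
Every pair is clear; the schedule has no overlaps.

Yes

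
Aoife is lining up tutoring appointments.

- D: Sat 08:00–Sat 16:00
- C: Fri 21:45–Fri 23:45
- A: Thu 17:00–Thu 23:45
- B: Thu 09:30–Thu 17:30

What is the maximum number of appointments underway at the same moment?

Walk through starts and ends in time order (an end at T is processed before a start at T):
Thu 09:30 start B → 1
Thu 17:00 start A → 2
Thu 17:30 end B → 1
Thu 23:45 end A → 0
Fri 21:45 start C → 1
Fri 23:45 end C → 0
Sat 08:00 start D → 1
Sat 16:00 end D → 0
Peak is 2, at Thu 17:00 (A, B).

2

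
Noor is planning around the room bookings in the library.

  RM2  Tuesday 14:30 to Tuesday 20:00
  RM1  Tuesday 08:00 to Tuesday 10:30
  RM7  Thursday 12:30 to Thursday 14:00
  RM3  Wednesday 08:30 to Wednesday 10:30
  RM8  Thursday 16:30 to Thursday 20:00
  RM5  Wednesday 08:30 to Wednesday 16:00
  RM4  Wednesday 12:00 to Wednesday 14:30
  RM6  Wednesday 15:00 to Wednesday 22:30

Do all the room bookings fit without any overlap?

Sorted by start: RM1, RM2, RM3, RM5, RM4, RM6, RM7, RM8.
RM2 starts after RM1 ends — done with RM1.
RM3 starts after RM2 ends — done with RM2.
RM5 starts before RM3 ends → RM3 and RM5 overlap.
That's a conflict, so the schedule is not conflict-free.

No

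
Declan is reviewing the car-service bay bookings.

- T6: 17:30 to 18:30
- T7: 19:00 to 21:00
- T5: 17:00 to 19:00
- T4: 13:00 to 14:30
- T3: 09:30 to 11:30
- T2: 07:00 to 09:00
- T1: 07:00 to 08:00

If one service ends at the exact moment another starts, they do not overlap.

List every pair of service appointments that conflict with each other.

Sorted by start: T1, T2, T3, T4, T5, T6, T7.
T2 starts before T1 ends → T1 and T2 overlap.
T3 starts after T1 ends, so nothing later overlaps T1 either.
T3 starts after T2 ends, so nothing later overlaps T2 either.
T4 starts after T3 ends, so nothing later overlaps T3 either.
T5 starts after T4 ends, so nothing later overlaps T4 either.
T6 starts before T5 ends → T5 and T6 overlap.
T7 starts exactly when T5 ends (back-to-back, no overlap).
T7 starts after T6 ends.

T1 & T2, T5 & T6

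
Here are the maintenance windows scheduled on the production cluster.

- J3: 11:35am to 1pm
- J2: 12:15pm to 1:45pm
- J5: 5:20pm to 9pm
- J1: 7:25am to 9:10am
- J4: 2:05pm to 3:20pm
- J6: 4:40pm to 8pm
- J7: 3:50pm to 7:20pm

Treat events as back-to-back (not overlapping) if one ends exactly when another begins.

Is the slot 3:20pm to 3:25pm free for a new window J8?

Yes — the slot is free

J1: ends 9:10am at or before J8 starts 3:20pm → clear.
J3: ends 1pm at or before J8 starts 3:20pm → clear.
J2: ends 1:45pm at or before J8 starts 3:20pm → clear.
J4: ends 3:20pm at or before J8 starts 3:20pm → clear.
J7: starts 3:50pm at or after J8 ends 3:25pm → clear.
J6: starts 4:40pm at or after J8 ends 3:25pm → clear.
J5: starts 5:20pm at or after J8 ends 3:25pm → clear.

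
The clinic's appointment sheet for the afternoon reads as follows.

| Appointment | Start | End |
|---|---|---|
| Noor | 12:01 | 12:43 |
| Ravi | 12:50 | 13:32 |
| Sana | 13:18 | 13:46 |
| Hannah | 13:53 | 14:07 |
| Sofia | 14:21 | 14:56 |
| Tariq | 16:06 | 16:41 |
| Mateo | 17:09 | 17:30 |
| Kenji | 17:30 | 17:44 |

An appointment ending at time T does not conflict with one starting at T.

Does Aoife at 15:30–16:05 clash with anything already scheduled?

No — it doesn't clash with anything

Noor: ends 12:43 at or before Aoife starts 15:30 → clear.
Ravi: ends 13:32 at or before Aoife starts 15:30 → clear.
Sana: ends 13:46 at or before Aoife starts 15:30 → clear.
Hannah: ends 14:07 at or before Aoife starts 15:30 → clear.
Sofia: ends 14:56 at or before Aoife starts 15:30 → clear.
Tariq: starts 16:06 at or after Aoife ends 16:05 → clear.
Mateo: starts 17:09 at or after Aoife ends 16:05 → clear.
Kenji: starts 17:30 at or after Aoife ends 16:05 → clear.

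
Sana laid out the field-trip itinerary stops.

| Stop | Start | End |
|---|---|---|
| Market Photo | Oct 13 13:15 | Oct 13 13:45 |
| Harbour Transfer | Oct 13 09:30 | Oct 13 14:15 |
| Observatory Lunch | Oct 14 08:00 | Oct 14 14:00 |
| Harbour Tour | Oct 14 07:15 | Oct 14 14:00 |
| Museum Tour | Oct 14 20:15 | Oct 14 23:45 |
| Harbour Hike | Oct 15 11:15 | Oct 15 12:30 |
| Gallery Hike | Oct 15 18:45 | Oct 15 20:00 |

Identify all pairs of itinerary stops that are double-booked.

Harbour Tour & Observatory Lunch, Harbour Transfer & Market Photo

Check each pair: they overlap iff neither finishes before the other starts.
Sorted by start: Harbour Transfer, Market Photo, Harbour Tour, Observatory Lunch, Museum Tour, Harbour Hike, Gallery Hike.
Market Photo starts before Harbour Transfer ends → Harbour Transfer and Market Photo overlap.
Harbour Tour starts after Harbour Transfer ends — done with Harbour Transfer.
Harbour Tour starts after Market Photo ends — done with Market Photo.
Observatory Lunch starts before Harbour Tour ends → Harbour Tour and Observatory Lunch overlap.
Museum Tour starts after Harbour Tour ends — done with Harbour Tour.
Museum Tour starts after Observatory Lunch ends — done with Observatory Lunch.
Harbour Hike starts after Museum Tour ends — done with Museum Tour.
Gallery Hike starts after Harbour Hike ends.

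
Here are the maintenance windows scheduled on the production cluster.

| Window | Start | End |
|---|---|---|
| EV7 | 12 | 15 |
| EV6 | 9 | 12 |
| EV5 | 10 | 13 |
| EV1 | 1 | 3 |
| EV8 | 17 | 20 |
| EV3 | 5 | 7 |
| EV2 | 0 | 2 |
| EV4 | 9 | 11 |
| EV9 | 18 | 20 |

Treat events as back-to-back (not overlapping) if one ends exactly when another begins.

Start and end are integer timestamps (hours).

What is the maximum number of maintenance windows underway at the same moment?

Sweep the timeline, counting +1 at each start and −1 at each end (ends before starts at a tie):
0 start EV2 → 1
1 start EV1 → 2
2 end EV2 → 1
3 end EV1 → 0
5 start EV3 → 1
7 end EV3 → 0
9 start EV4 → 1
9 start EV6 → 2
10 start EV5 → 3
11 end EV4 → 2
12 end EV6 → 1
12 start EV7 → 2
13 end EV5 → 1
15 end EV7 → 0
17 start EV8 → 1
18 start EV9 → 2
20 end EV8 → 1
20 end EV9 → 0
Peak is 3, at 10 (EV4, EV5, EV6).

3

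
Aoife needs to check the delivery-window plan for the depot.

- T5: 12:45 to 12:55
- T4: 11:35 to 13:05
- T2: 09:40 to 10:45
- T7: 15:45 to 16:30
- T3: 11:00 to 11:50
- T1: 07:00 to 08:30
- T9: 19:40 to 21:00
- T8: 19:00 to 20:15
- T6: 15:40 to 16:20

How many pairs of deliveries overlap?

Check each pair: they overlap iff neither finishes before the other starts.
Sorted by start: T1, T2, T3, T4, T5, T6, T7, T8, T9.
T2 starts after T1 ends, so nothing later overlaps T1 either.
T3 starts after T2 ends, so nothing later overlaps T2 either.
T4 starts before T3 ends → T3 and T4 overlap.
T5 starts after T3 ends, so nothing later overlaps T3 either.
T5 starts before T4 ends → T4 and T5 overlap.
T6 starts after T4 ends, so nothing later overlaps T4 either.
T6 starts after T5 ends, so nothing later overlaps T5 either.
T7 starts before T6 ends → T6 and T7 overlap.
T8 starts after T6 ends, so nothing later overlaps T6 either.
T8 starts after T7 ends, so nothing later overlaps T7 either.
T9 starts before T8 ends → T8 and T9 overlap.
Overlapping pairs: T3 & T4, T4 & T5, T6 & T7, T8 & T9 — 4 in total.

4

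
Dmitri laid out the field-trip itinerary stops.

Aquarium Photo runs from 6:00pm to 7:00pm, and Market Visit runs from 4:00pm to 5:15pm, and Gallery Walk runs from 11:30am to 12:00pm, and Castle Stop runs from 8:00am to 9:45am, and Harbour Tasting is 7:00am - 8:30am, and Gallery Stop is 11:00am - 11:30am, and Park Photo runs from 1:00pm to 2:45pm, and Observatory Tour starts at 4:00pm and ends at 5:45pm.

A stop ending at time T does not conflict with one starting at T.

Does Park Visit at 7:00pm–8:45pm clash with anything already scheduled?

No — it doesn't clash with anything

Harbour Tasting: ends 8:30am at or before Park Visit starts 7:00pm → clear.
Castle Stop: ends 9:45am at or before Park Visit starts 7:00pm → clear.
Gallery Stop: ends 11:30am at or before Park Visit starts 7:00pm → clear.
Gallery Walk: ends 12:00pm at or before Park Visit starts 7:00pm → clear.
Park Photo: ends 2:45pm at or before Park Visit starts 7:00pm → clear.
Market Visit: ends 5:15pm at or before Park Visit starts 7:00pm → clear.
Observatory Tour: ends 5:45pm at or before Park Visit starts 7:00pm → clear.
Aquarium Photo: ends 7:00pm at or before Park Visit starts 7:00pm → clear.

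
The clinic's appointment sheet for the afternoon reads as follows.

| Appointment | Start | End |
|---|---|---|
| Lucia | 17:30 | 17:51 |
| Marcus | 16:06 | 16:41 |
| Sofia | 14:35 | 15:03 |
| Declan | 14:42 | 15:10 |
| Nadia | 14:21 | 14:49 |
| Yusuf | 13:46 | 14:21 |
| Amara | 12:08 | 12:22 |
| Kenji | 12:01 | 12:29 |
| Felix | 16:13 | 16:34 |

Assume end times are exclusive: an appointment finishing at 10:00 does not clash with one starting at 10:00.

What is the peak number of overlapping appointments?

Sweep the timeline, counting +1 at each start and −1 at each end (ends before starts at a tie):
12:01 start Kenji → 1
12:08 start Amara → 2
12:22 end Amara → 1
12:29 end Kenji → 0
13:46 start Yusuf → 1
14:21 end Yusuf → 0
14:21 start Nadia → 1
14:35 start Sofia → 2
14:42 start Declan → 3
14:49 end Nadia → 2
15:03 end Sofia → 1
15:10 end Declan → 0
16:06 start Marcus → 1
16:13 start Felix → 2
16:34 end Felix → 1
16:41 end Marcus → 0
17:30 start Lucia → 1
17:51 end Lucia → 0
Peak is 3, at 14:42 (Declan, Nadia, Sofia).

3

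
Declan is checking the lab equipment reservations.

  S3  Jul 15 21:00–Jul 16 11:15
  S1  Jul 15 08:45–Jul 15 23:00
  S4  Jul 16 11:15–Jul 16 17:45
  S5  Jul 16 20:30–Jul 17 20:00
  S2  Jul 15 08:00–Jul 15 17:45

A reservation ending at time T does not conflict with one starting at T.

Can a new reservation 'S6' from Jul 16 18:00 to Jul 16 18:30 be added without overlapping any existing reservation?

S2: ends Jul 15 17:45 at or before S6 starts Jul 16 18:00 → clear.
S1: ends Jul 15 23:00 at or before S6 starts Jul 16 18:00 → clear.
S3: ends Jul 16 11:15 at or before S6 starts Jul 16 18:00 → clear.
S4: ends Jul 16 17:45 at or before S6 starts Jul 16 18:00 → clear.
S5: starts Jul 16 20:30 at or after S6 ends Jul 16 18:30 → clear.

Yes — the slot is free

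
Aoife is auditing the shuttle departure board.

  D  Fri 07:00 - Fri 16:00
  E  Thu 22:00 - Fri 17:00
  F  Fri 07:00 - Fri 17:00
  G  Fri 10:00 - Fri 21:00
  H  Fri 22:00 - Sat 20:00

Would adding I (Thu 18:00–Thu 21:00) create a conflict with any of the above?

E: starts Thu 22:00 at or after I ends Thu 21:00 → clear.
D: starts Fri 07:00 at or after I ends Thu 21:00 → clear.
F: starts Fri 07:00 at or after I ends Thu 21:00 → clear.
G: starts Fri 10:00 at or after I ends Thu 21:00 → clear.
H: starts Fri 22:00 at or after I ends Thu 21:00 → clear.

No — it doesn't clash with anything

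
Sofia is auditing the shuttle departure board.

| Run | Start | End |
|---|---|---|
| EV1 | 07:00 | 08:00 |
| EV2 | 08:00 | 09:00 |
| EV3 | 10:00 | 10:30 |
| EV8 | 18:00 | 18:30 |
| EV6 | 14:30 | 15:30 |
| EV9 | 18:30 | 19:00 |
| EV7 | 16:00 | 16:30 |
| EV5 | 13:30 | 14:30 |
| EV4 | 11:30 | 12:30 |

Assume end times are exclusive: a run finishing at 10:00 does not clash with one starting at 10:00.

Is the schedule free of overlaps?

Yes

Sorted by start: EV1, EV2, EV3, EV4, EV5, EV6, EV7, EV8, EV9.
EV2 starts exactly when EV1 ends (back-to-back, no overlap), so EV1 has no further overlaps.
EV3 starts after EV2 ends, so EV2 has no further overlaps.
EV4 starts after EV3 ends, so EV3 has no further overlaps.
EV5 starts after EV4 ends, so EV4 has no further overlaps.
EV6 starts exactly when EV5 ends (back-to-back, no overlap), so EV5 has no further overlaps.
EV7 starts after EV6 ends, so EV6 has no further overlaps.
EV8 starts after EV7 ends, so EV7 has no further overlaps.
EV9 starts exactly when EV8 ends (back-to-back, no overlap).
Every pair is clear; the schedule has no overlaps.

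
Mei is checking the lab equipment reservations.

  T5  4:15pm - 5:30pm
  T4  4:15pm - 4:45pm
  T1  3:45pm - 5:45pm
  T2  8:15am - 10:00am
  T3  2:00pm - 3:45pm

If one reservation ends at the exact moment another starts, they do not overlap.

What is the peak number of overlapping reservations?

3

Sort all start/end points and keep a running count:
8:15am start T2 → 1
10:00am end T2 → 0
2:00pm start T3 → 1
3:45pm end T3 → 0
3:45pm start T1 → 1
4:15pm start T4 → 2
4:15pm start T5 → 3
4:45pm end T4 → 2
5:30pm end T5 → 1
5:45pm end T1 → 0
Peak is 3, at 4:15pm (T1, T4, T5).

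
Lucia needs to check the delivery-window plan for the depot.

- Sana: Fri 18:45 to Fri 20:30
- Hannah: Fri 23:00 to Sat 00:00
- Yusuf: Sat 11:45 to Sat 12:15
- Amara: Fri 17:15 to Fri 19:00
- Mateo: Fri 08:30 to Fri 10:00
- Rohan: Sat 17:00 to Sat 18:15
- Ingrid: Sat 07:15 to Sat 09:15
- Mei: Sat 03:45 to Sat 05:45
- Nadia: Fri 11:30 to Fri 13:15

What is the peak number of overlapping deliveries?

2

Sort all start/end points and keep a running count:
Fri 08:30 start Mateo → 1
Fri 10:00 end Mateo → 0
Fri 11:30 start Nadia → 1
Fri 13:15 end Nadia → 0
Fri 17:15 start Amara → 1
Fri 18:45 start Sana → 2
Fri 19:00 end Amara → 1
Fri 20:30 end Sana → 0
Fri 23:00 start Hannah → 1
Sat 00:00 end Hannah → 0
Sat 03:45 start Mei → 1
Sat 05:45 end Mei → 0
Sat 07:15 start Ingrid → 1
Sat 09:15 end Ingrid → 0
Sat 11:45 start Yusuf → 1
Sat 12:15 end Yusuf → 0
Sat 17:00 start Rohan → 1
Sat 18:15 end Rohan → 0
Peak is 2, at Fri 18:45 (Amara, Sana).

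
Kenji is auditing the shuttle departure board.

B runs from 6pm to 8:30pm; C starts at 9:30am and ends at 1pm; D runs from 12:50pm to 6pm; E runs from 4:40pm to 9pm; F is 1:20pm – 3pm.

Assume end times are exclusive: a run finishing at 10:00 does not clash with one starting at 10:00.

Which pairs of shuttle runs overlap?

Sorted by start: C, D, F, E, B.
D starts before C ends → C and D overlap.
F starts after C ends, so C has no further overlaps.
F starts before D ends → D and F overlap.
E starts before D ends → D and E overlap.
B starts exactly when D ends (back-to-back, no overlap).
E starts after F ends, so F has no further overlaps.
B starts before E ends → E and B overlap.

B & E, C & D, D & E, D & F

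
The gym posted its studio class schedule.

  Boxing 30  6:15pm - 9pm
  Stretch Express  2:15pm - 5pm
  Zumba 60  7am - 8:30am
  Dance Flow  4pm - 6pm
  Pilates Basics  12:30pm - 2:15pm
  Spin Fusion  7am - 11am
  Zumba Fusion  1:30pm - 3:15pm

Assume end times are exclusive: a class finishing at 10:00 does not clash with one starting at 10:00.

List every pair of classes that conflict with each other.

Dance Flow & Stretch Express, Pilates Basics & Zumba Fusion, Spin Fusion & Zumba 60, Stretch Express & Zumba Fusion

Sorted by start: Spin Fusion, Zumba 60, Pilates Basics, Zumba Fusion, Stretch Express, Dance Flow, Boxing 30.
Zumba 60 starts before Spin Fusion ends → Spin Fusion and Zumba 60 overlap.
Pilates Basics starts after Spin Fusion ends — done with Spin Fusion.
Pilates Basics starts after Zumba 60 ends — done with Zumba 60.
Zumba Fusion starts before Pilates Basics ends → Pilates Basics and Zumba Fusion overlap.
Stretch Express starts exactly when Pilates Basics ends (back-to-back, no overlap) — done with Pilates Basics.
Stretch Express starts before Zumba Fusion ends → Zumba Fusion and Stretch Express overlap.
Dance Flow starts after Zumba Fusion ends — done with Zumba Fusion.
Dance Flow starts before Stretch Express ends → Stretch Express and Dance Flow overlap.
Boxing 30 starts after Stretch Express ends.
Boxing 30 starts after Dance Flow ends.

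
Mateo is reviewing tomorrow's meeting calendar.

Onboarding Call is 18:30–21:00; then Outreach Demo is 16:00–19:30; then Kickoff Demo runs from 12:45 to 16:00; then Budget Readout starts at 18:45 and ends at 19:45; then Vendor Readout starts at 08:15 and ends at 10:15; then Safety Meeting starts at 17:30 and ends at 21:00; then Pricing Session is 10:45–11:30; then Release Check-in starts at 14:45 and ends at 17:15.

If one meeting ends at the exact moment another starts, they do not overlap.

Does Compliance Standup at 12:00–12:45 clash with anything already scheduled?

Vendor Readout: ends 10:15 at or before Compliance Standup starts 12:00 → clear.
Pricing Session: ends 11:30 at or before Compliance Standup starts 12:00 → clear.
Kickoff Demo: starts 12:45 at or after Compliance Standup ends 12:45 → clear.
Release Check-in: starts 14:45 at or after Compliance Standup ends 12:45 → clear.
Outreach Demo: starts 16:00 at or after Compliance Standup ends 12:45 → clear.
Safety Meeting: starts 17:30 at or after Compliance Standup ends 12:45 → clear.
Onboarding Call: starts 18:30 at or after Compliance Standup ends 12:45 → clear.
Budget Readout: starts 18:45 at or after Compliance Standup ends 12:45 → clear.

No — it doesn't clash with anything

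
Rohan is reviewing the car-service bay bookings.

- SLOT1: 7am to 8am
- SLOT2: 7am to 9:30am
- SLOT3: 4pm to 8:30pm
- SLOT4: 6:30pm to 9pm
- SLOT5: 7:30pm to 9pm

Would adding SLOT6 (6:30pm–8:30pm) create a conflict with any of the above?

Yes — it overlaps SLOT3, SLOT4, SLOT5

SLOT1: ends 8am at or before SLOT6 starts 6:30pm → clear.
SLOT2: ends 9:30am at or before SLOT6 starts 6:30pm → clear.
SLOT3: starts 4pm before SLOT6 ends 8:30pm, and ends 8:30pm after SLOT6 starts 6:30pm → overlap.
SLOT4: starts 6:30pm before SLOT6 ends 8:30pm, and ends 9pm after SLOT6 starts 6:30pm → overlap.
SLOT5: starts 7:30pm before SLOT6 ends 8:30pm, and ends 9pm after SLOT6 starts 6:30pm → overlap.
SLOT6 overlaps SLOT3, SLOT4, SLOT5.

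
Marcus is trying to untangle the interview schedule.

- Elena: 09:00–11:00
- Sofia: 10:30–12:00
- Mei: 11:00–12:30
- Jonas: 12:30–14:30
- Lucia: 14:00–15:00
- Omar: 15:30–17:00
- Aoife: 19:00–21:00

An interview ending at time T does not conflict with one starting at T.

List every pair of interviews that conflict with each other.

Two intervals overlap when each starts before the other ends.
Sorted by start: Elena, Sofia, Mei, Jonas, Lucia, Omar, Aoife.
Sofia starts before Elena ends → Elena and Sofia overlap.
Mei starts exactly when Elena ends (back-to-back, no overlap) — done with Elena.
Mei starts before Sofia ends → Sofia and Mei overlap.
Jonas starts after Sofia ends — done with Sofia.
Jonas starts exactly when Mei ends (back-to-back, no overlap) — done with Mei.
Lucia starts before Jonas ends → Jonas and Lucia overlap.
Omar starts after Jonas ends — done with Jonas.
Omar starts after Lucia ends — done with Lucia.
Aoife starts after Omar ends.

Elena & Sofia, Jonas & Lucia, Mei & Sofia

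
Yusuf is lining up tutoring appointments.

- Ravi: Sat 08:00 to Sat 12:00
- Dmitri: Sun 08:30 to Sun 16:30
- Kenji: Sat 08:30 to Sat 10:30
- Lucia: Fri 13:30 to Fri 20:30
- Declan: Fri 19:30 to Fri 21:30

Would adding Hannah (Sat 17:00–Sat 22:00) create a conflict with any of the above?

No — it doesn't clash with anything

Lucia: ends Fri 20:30 at or before Hannah starts Sat 17:00 → clear.
Declan: ends Fri 21:30 at or before Hannah starts Sat 17:00 → clear.
Ravi: ends Sat 12:00 at or before Hannah starts Sat 17:00 → clear.
Kenji: ends Sat 10:30 at or before Hannah starts Sat 17:00 → clear.
Dmitri: starts Sun 08:30 at or after Hannah ends Sat 22:00 → clear.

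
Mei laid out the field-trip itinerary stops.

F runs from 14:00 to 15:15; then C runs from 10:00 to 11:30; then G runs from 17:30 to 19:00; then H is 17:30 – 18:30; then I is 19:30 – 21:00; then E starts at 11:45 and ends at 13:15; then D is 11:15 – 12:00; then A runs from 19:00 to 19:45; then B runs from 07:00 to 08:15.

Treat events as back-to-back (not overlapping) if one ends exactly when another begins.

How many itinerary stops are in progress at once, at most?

Sort all start/end points and keep a running count:
07:00 start B → 1
08:15 end B → 0
10:00 start C → 1
11:15 start D → 2
11:30 end C → 1
11:45 start E → 2
12:00 end D → 1
13:15 end E → 0
14:00 start F → 1
15:15 end F → 0
17:30 start G → 1
17:30 start H → 2
18:30 end H → 1
19:00 end G → 0
19:00 start A → 1
19:30 start I → 2
19:45 end A → 1
21:00 end I → 0
Peak is 2, at 11:15 (C, D).

2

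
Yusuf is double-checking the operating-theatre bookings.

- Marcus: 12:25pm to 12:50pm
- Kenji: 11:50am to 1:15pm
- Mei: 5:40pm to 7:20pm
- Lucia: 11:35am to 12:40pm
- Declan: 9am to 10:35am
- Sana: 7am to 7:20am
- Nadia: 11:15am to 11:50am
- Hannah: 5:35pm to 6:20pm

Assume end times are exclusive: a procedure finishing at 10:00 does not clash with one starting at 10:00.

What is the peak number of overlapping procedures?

Sweep the timeline, counting +1 at each start and −1 at each end (ends before starts at a tie):
7am start Sana → 1
7:20am end Sana → 0
9am start Declan → 1
10:35am end Declan → 0
11:15am start Nadia → 1
11:35am start Lucia → 2
11:50am end Nadia → 1
11:50am start Kenji → 2
12:25pm start Marcus → 3
12:40pm end Lucia → 2
12:50pm end Marcus → 1
1:15pm end Kenji → 0
5:35pm start Hannah → 1
5:40pm start Mei → 2
6:20pm end Hannah → 1
7:20pm end Mei → 0
Peak is 3, at 12:25pm (Kenji, Lucia, Marcus).

3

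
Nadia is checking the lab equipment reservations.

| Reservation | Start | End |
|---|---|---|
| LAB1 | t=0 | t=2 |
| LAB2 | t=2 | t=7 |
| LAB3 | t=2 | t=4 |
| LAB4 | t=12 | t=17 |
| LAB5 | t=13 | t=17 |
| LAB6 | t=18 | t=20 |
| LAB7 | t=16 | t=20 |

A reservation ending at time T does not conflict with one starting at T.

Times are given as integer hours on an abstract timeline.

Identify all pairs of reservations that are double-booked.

Sorted by start: LAB1, LAB2, LAB3, LAB4, LAB5, LAB7, LAB6.
LAB2 starts exactly when LAB1 ends (back-to-back, no overlap), so LAB1 has no further overlaps.
LAB3 starts before LAB2 ends → LAB2 and LAB3 overlap.
LAB4 starts after LAB2 ends, so LAB2 has no further overlaps.
LAB4 starts after LAB3 ends, so LAB3 has no further overlaps.
LAB5 starts before LAB4 ends → LAB4 and LAB5 overlap.
LAB7 starts before LAB4 ends → LAB4 and LAB7 overlap.
LAB6 starts after LAB4 ends.
LAB7 starts before LAB5 ends → LAB5 and LAB7 overlap.
LAB6 starts after LAB5 ends.
LAB6 starts before LAB7 ends → LAB7 and LAB6 overlap.

LAB2 & LAB3, LAB4 & LAB5, LAB4 & LAB7, LAB5 & LAB7, LAB6 & LAB7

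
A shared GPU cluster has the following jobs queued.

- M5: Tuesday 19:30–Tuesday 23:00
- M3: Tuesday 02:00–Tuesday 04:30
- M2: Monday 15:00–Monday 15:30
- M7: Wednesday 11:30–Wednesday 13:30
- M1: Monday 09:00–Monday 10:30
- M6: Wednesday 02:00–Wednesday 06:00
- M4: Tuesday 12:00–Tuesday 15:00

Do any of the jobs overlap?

Sorted by start: M1, M2, M3, M4, M5, M6, M7.
M2 starts after M1 ends — done with M1.
M3 starts after M2 ends — done with M2.
M4 starts after M3 ends — done with M3.
M5 starts after M4 ends — done with M4.
M6 starts after M5 ends — done with M5.
M7 starts after M6 ends.
Every pair is clear; the schedule has no overlaps.

No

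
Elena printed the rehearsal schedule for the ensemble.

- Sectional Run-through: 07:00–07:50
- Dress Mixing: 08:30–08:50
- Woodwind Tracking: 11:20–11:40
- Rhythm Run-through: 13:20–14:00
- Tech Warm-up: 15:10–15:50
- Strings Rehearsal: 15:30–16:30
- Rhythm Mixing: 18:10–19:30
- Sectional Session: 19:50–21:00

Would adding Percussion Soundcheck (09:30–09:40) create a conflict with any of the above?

No — it doesn't clash with anything

Sectional Run-through: ends 07:50 at or before Percussion Soundcheck starts 09:30 → clear.
Dress Mixing: ends 08:50 at or before Percussion Soundcheck starts 09:30 → clear.
Woodwind Tracking: starts 11:20 at or after Percussion Soundcheck ends 09:40 → clear.
Rhythm Run-through: starts 13:20 at or after Percussion Soundcheck ends 09:40 → clear.
Tech Warm-up: starts 15:10 at or after Percussion Soundcheck ends 09:40 → clear.
Strings Rehearsal: starts 15:30 at or after Percussion Soundcheck ends 09:40 → clear.
Rhythm Mixing: starts 18:10 at or after Percussion Soundcheck ends 09:40 → clear.
Sectional Session: starts 19:50 at or after Percussion Soundcheck ends 09:40 → clear.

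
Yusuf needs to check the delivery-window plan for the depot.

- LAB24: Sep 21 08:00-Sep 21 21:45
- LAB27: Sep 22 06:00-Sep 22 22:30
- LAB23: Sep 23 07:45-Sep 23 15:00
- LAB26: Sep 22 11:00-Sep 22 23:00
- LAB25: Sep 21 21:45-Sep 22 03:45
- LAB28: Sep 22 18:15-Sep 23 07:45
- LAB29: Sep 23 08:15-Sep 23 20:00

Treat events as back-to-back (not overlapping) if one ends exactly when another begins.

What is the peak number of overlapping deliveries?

Sweep the timeline, counting +1 at each start and −1 at each end (ends before starts at a tie):
Sep 21 08:00 start LAB24 → 1
Sep 21 21:45 end LAB24 → 0
Sep 21 21:45 start LAB25 → 1
Sep 22 03:45 end LAB25 → 0
Sep 22 06:00 start LAB27 → 1
Sep 22 11:00 start LAB26 → 2
Sep 22 18:15 start LAB28 → 3
Sep 22 22:30 end LAB27 → 2
Sep 22 23:00 end LAB26 → 1
Sep 23 07:45 end LAB28 → 0
Sep 23 07:45 start LAB23 → 1
Sep 23 08:15 start LAB29 → 2
Sep 23 15:00 end LAB23 → 1
Sep 23 20:00 end LAB29 → 0
Peak is 3, at Sep 22 18:15 (LAB26, LAB27, LAB28).

3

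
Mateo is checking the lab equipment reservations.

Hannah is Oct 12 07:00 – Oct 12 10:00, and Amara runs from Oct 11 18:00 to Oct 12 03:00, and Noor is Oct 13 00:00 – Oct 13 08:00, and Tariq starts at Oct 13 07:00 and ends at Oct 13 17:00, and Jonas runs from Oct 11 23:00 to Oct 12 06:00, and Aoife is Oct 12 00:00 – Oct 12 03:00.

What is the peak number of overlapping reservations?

Walk through starts and ends in time order (an end at T is processed before a start at T):
Oct 11 18:00 start Amara → 1
Oct 11 23:00 start Jonas → 2
Oct 12 00:00 start Aoife → 3
Oct 12 03:00 end Amara → 2
Oct 12 03:00 end Aoife → 1
Oct 12 06:00 end Jonas → 0
Oct 12 07:00 start Hannah → 1
Oct 12 10:00 end Hannah → 0
Oct 13 00:00 start Noor → 1
Oct 13 07:00 start Tariq → 2
Oct 13 08:00 end Noor → 1
Oct 13 17:00 end Tariq → 0
Peak is 3, at Oct 12 00:00 (Amara, Aoife, Jonas).

3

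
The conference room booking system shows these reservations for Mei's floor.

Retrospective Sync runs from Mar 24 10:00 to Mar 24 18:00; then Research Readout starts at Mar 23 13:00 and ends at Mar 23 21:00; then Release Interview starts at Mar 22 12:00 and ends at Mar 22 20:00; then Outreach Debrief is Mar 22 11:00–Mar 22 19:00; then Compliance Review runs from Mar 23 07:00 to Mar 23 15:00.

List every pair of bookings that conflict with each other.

Sorted by start: Outreach Debrief, Release Interview, Compliance Review, Research Readout, Retrospective Sync.
Release Interview starts before Outreach Debrief ends → Outreach Debrief and Release Interview overlap.
Compliance Review starts after Outreach Debrief ends, so nothing later overlaps Outreach Debrief either.
Compliance Review starts after Release Interview ends, so nothing later overlaps Release Interview either.
Research Readout starts before Compliance Review ends → Compliance Review and Research Readout overlap.
Retrospective Sync starts after Compliance Review ends.
Retrospective Sync starts after Research Readout ends.

Compliance Review & Research Readout, Outreach Debrief & Release Interview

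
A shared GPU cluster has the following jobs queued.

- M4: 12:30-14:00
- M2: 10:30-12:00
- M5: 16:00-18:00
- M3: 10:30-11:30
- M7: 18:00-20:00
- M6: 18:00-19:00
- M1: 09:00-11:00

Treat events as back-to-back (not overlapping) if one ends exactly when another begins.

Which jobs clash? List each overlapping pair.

M1 & M2, M1 & M3, M2 & M3, M6 & M7

Sorted by start: M1, M2, M3, M4, M5, M6, M7.
M2 starts before M1 ends → M1 and M2 overlap.
M3 starts before M1 ends → M1 and M3 overlap.
M4 starts after M1 ends, so nothing later overlaps M1 either.
M3 starts before M2 ends → M2 and M3 overlap.
M4 starts after M2 ends, so nothing later overlaps M2 either.
M4 starts after M3 ends, so nothing later overlaps M3 either.
M5 starts after M4 ends, so nothing later overlaps M4 either.
M6 starts exactly when M5 ends (back-to-back, no overlap), so nothing later overlaps M5 either.
M7 starts before M6 ends → M6 and M7 overlap.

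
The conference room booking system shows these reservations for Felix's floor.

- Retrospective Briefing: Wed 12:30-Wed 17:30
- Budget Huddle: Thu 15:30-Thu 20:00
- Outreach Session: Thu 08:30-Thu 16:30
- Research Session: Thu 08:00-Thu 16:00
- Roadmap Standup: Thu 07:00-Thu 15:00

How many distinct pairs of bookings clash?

5

Check each pair: they overlap iff neither finishes before the other starts.
Sorted by start: Retrospective Briefing, Roadmap Standup, Research Session, Outreach Session, Budget Huddle.
Roadmap Standup starts after Retrospective Briefing ends; Retrospective Briefing is clear from here.
Research Session starts before Roadmap Standup ends → Roadmap Standup and Research Session overlap.
Outreach Session starts before Roadmap Standup ends → Roadmap Standup and Outreach Session overlap.
Budget Huddle starts after Roadmap Standup ends.
Outreach Session starts before Research Session ends → Research Session and Outreach Session overlap.
Budget Huddle starts before Research Session ends → Research Session and Budget Huddle overlap.
Budget Huddle starts before Outreach Session ends → Outreach Session and Budget Huddle overlap.
Overlapping pairs: Budget Huddle & Outreach Session, Budget Huddle & Research Session, Outreach Session & Research Session, Outreach Session & Roadmap Standup, Research Session & Roadmap Standup — 5 in total.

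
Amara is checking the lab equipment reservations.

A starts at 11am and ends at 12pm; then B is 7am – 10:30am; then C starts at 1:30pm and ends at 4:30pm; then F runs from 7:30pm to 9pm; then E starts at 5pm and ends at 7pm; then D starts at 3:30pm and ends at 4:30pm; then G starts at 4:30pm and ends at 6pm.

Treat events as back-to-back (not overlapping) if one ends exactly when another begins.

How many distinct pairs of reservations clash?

2

Two intervals overlap when each starts before the other ends.
Sorted by start: B, A, C, D, G, E, F.
A starts after B ends — done with B.
C starts after A ends — done with A.
D starts before C ends → C and D overlap.
G starts exactly when C ends (back-to-back, no overlap) — done with C.
G starts exactly when D ends (back-to-back, no overlap) — done with D.
E starts before G ends → G and E overlap.
F starts after G ends.
F starts after E ends.
Overlapping pairs: C & D, E & G — 2 in total.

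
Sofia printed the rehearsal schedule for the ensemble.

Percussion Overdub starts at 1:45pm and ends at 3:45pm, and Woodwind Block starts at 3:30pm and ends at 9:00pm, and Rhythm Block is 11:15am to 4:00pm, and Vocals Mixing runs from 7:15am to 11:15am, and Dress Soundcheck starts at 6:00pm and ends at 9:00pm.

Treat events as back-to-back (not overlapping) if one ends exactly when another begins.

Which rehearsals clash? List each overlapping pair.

Dress Soundcheck & Woodwind Block, Percussion Overdub & Rhythm Block, Percussion Overdub & Woodwind Block, Rhythm Block & Woodwind Block

Check each pair: they overlap iff neither finishes before the other starts.
Sorted by start: Vocals Mixing, Rhythm Block, Percussion Overdub, Woodwind Block, Dress Soundcheck.
Rhythm Block starts exactly when Vocals Mixing ends (back-to-back, no overlap), so Vocals Mixing has no further overlaps.
Percussion Overdub starts before Rhythm Block ends → Rhythm Block and Percussion Overdub overlap.
Woodwind Block starts before Rhythm Block ends → Rhythm Block and Woodwind Block overlap.
Dress Soundcheck starts after Rhythm Block ends.
Woodwind Block starts before Percussion Overdub ends → Percussion Overdub and Woodwind Block overlap.
Dress Soundcheck starts after Percussion Overdub ends.
Dress Soundcheck starts before Woodwind Block ends → Woodwind Block and Dress Soundcheck overlap.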